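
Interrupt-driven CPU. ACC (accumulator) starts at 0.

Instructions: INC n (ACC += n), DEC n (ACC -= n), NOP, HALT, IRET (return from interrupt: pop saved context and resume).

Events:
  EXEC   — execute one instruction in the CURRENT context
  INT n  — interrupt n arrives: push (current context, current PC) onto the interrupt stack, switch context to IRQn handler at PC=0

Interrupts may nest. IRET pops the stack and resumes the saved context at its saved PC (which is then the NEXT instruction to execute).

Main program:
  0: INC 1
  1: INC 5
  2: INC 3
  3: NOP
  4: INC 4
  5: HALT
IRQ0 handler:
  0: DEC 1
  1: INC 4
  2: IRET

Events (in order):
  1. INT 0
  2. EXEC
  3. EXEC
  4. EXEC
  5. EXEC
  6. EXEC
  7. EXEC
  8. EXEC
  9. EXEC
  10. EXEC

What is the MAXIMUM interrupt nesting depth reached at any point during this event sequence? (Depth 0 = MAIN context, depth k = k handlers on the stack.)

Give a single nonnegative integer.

Answer: 1

Derivation:
Event 1 (INT 0): INT 0 arrives: push (MAIN, PC=0), enter IRQ0 at PC=0 (depth now 1) [depth=1]
Event 2 (EXEC): [IRQ0] PC=0: DEC 1 -> ACC=-1 [depth=1]
Event 3 (EXEC): [IRQ0] PC=1: INC 4 -> ACC=3 [depth=1]
Event 4 (EXEC): [IRQ0] PC=2: IRET -> resume MAIN at PC=0 (depth now 0) [depth=0]
Event 5 (EXEC): [MAIN] PC=0: INC 1 -> ACC=4 [depth=0]
Event 6 (EXEC): [MAIN] PC=1: INC 5 -> ACC=9 [depth=0]
Event 7 (EXEC): [MAIN] PC=2: INC 3 -> ACC=12 [depth=0]
Event 8 (EXEC): [MAIN] PC=3: NOP [depth=0]
Event 9 (EXEC): [MAIN] PC=4: INC 4 -> ACC=16 [depth=0]
Event 10 (EXEC): [MAIN] PC=5: HALT [depth=0]
Max depth observed: 1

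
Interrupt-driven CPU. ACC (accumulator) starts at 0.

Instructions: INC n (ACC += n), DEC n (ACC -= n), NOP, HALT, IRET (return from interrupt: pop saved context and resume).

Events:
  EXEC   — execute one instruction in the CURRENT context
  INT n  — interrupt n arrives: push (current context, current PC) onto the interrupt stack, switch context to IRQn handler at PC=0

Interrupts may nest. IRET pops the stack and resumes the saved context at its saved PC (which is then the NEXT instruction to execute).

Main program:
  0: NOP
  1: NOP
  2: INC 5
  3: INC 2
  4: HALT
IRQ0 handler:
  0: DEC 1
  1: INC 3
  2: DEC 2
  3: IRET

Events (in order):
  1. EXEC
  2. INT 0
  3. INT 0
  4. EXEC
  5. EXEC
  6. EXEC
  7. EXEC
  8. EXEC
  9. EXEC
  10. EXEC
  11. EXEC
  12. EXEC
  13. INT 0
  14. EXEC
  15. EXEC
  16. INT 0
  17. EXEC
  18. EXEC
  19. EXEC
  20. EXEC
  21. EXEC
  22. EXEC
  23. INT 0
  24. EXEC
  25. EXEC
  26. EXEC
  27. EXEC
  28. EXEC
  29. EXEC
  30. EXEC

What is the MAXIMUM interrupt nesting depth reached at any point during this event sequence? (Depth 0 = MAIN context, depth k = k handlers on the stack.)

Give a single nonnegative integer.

Answer: 2

Derivation:
Event 1 (EXEC): [MAIN] PC=0: NOP [depth=0]
Event 2 (INT 0): INT 0 arrives: push (MAIN, PC=1), enter IRQ0 at PC=0 (depth now 1) [depth=1]
Event 3 (INT 0): INT 0 arrives: push (IRQ0, PC=0), enter IRQ0 at PC=0 (depth now 2) [depth=2]
Event 4 (EXEC): [IRQ0] PC=0: DEC 1 -> ACC=-1 [depth=2]
Event 5 (EXEC): [IRQ0] PC=1: INC 3 -> ACC=2 [depth=2]
Event 6 (EXEC): [IRQ0] PC=2: DEC 2 -> ACC=0 [depth=2]
Event 7 (EXEC): [IRQ0] PC=3: IRET -> resume IRQ0 at PC=0 (depth now 1) [depth=1]
Event 8 (EXEC): [IRQ0] PC=0: DEC 1 -> ACC=-1 [depth=1]
Event 9 (EXEC): [IRQ0] PC=1: INC 3 -> ACC=2 [depth=1]
Event 10 (EXEC): [IRQ0] PC=2: DEC 2 -> ACC=0 [depth=1]
Event 11 (EXEC): [IRQ0] PC=3: IRET -> resume MAIN at PC=1 (depth now 0) [depth=0]
Event 12 (EXEC): [MAIN] PC=1: NOP [depth=0]
Event 13 (INT 0): INT 0 arrives: push (MAIN, PC=2), enter IRQ0 at PC=0 (depth now 1) [depth=1]
Event 14 (EXEC): [IRQ0] PC=0: DEC 1 -> ACC=-1 [depth=1]
Event 15 (EXEC): [IRQ0] PC=1: INC 3 -> ACC=2 [depth=1]
Event 16 (INT 0): INT 0 arrives: push (IRQ0, PC=2), enter IRQ0 at PC=0 (depth now 2) [depth=2]
Event 17 (EXEC): [IRQ0] PC=0: DEC 1 -> ACC=1 [depth=2]
Event 18 (EXEC): [IRQ0] PC=1: INC 3 -> ACC=4 [depth=2]
Event 19 (EXEC): [IRQ0] PC=2: DEC 2 -> ACC=2 [depth=2]
Event 20 (EXEC): [IRQ0] PC=3: IRET -> resume IRQ0 at PC=2 (depth now 1) [depth=1]
Event 21 (EXEC): [IRQ0] PC=2: DEC 2 -> ACC=0 [depth=1]
Event 22 (EXEC): [IRQ0] PC=3: IRET -> resume MAIN at PC=2 (depth now 0) [depth=0]
Event 23 (INT 0): INT 0 arrives: push (MAIN, PC=2), enter IRQ0 at PC=0 (depth now 1) [depth=1]
Event 24 (EXEC): [IRQ0] PC=0: DEC 1 -> ACC=-1 [depth=1]
Event 25 (EXEC): [IRQ0] PC=1: INC 3 -> ACC=2 [depth=1]
Event 26 (EXEC): [IRQ0] PC=2: DEC 2 -> ACC=0 [depth=1]
Event 27 (EXEC): [IRQ0] PC=3: IRET -> resume MAIN at PC=2 (depth now 0) [depth=0]
Event 28 (EXEC): [MAIN] PC=2: INC 5 -> ACC=5 [depth=0]
Event 29 (EXEC): [MAIN] PC=3: INC 2 -> ACC=7 [depth=0]
Event 30 (EXEC): [MAIN] PC=4: HALT [depth=0]
Max depth observed: 2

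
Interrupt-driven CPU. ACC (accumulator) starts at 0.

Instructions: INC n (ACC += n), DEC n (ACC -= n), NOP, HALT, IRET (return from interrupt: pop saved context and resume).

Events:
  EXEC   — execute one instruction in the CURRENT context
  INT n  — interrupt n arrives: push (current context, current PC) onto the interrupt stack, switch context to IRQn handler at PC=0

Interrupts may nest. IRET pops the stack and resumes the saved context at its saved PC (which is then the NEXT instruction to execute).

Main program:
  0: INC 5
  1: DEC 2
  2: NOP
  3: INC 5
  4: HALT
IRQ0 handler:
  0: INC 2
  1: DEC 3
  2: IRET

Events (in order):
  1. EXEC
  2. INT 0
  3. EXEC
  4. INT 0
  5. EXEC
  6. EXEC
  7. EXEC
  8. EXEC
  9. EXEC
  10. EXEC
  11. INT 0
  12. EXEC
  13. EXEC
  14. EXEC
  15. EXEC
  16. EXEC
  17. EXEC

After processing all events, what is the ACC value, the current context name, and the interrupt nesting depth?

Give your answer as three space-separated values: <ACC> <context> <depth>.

Event 1 (EXEC): [MAIN] PC=0: INC 5 -> ACC=5
Event 2 (INT 0): INT 0 arrives: push (MAIN, PC=1), enter IRQ0 at PC=0 (depth now 1)
Event 3 (EXEC): [IRQ0] PC=0: INC 2 -> ACC=7
Event 4 (INT 0): INT 0 arrives: push (IRQ0, PC=1), enter IRQ0 at PC=0 (depth now 2)
Event 5 (EXEC): [IRQ0] PC=0: INC 2 -> ACC=9
Event 6 (EXEC): [IRQ0] PC=1: DEC 3 -> ACC=6
Event 7 (EXEC): [IRQ0] PC=2: IRET -> resume IRQ0 at PC=1 (depth now 1)
Event 8 (EXEC): [IRQ0] PC=1: DEC 3 -> ACC=3
Event 9 (EXEC): [IRQ0] PC=2: IRET -> resume MAIN at PC=1 (depth now 0)
Event 10 (EXEC): [MAIN] PC=1: DEC 2 -> ACC=1
Event 11 (INT 0): INT 0 arrives: push (MAIN, PC=2), enter IRQ0 at PC=0 (depth now 1)
Event 12 (EXEC): [IRQ0] PC=0: INC 2 -> ACC=3
Event 13 (EXEC): [IRQ0] PC=1: DEC 3 -> ACC=0
Event 14 (EXEC): [IRQ0] PC=2: IRET -> resume MAIN at PC=2 (depth now 0)
Event 15 (EXEC): [MAIN] PC=2: NOP
Event 16 (EXEC): [MAIN] PC=3: INC 5 -> ACC=5
Event 17 (EXEC): [MAIN] PC=4: HALT

Answer: 5 MAIN 0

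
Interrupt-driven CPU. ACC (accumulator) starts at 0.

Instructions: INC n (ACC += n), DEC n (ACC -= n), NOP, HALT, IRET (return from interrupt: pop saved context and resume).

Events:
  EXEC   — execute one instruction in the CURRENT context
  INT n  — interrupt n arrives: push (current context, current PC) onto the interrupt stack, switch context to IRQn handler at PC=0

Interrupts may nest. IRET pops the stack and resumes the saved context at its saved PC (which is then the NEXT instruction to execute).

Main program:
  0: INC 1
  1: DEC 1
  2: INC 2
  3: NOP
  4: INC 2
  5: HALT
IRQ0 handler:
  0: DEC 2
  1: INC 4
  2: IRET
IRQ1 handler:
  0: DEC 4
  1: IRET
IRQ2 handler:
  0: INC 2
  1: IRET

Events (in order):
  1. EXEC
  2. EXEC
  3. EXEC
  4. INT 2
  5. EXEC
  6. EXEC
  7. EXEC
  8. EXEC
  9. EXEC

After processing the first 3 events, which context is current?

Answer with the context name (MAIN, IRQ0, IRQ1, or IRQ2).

Event 1 (EXEC): [MAIN] PC=0: INC 1 -> ACC=1
Event 2 (EXEC): [MAIN] PC=1: DEC 1 -> ACC=0
Event 3 (EXEC): [MAIN] PC=2: INC 2 -> ACC=2

Answer: MAIN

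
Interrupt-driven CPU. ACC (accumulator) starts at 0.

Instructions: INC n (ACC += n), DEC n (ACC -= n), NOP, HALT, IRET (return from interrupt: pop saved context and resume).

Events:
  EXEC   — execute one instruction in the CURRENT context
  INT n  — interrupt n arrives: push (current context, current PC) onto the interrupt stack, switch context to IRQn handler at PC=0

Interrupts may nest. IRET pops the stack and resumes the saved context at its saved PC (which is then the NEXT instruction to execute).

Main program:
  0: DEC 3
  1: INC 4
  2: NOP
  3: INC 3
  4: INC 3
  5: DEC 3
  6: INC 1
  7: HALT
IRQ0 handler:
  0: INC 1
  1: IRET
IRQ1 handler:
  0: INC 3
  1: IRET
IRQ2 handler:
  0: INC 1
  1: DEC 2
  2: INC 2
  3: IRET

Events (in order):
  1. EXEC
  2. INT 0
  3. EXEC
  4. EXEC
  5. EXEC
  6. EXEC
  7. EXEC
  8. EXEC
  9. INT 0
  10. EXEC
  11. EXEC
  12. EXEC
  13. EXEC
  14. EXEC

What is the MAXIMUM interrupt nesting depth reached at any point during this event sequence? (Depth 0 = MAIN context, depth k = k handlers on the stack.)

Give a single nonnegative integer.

Answer: 1

Derivation:
Event 1 (EXEC): [MAIN] PC=0: DEC 3 -> ACC=-3 [depth=0]
Event 2 (INT 0): INT 0 arrives: push (MAIN, PC=1), enter IRQ0 at PC=0 (depth now 1) [depth=1]
Event 3 (EXEC): [IRQ0] PC=0: INC 1 -> ACC=-2 [depth=1]
Event 4 (EXEC): [IRQ0] PC=1: IRET -> resume MAIN at PC=1 (depth now 0) [depth=0]
Event 5 (EXEC): [MAIN] PC=1: INC 4 -> ACC=2 [depth=0]
Event 6 (EXEC): [MAIN] PC=2: NOP [depth=0]
Event 7 (EXEC): [MAIN] PC=3: INC 3 -> ACC=5 [depth=0]
Event 8 (EXEC): [MAIN] PC=4: INC 3 -> ACC=8 [depth=0]
Event 9 (INT 0): INT 0 arrives: push (MAIN, PC=5), enter IRQ0 at PC=0 (depth now 1) [depth=1]
Event 10 (EXEC): [IRQ0] PC=0: INC 1 -> ACC=9 [depth=1]
Event 11 (EXEC): [IRQ0] PC=1: IRET -> resume MAIN at PC=5 (depth now 0) [depth=0]
Event 12 (EXEC): [MAIN] PC=5: DEC 3 -> ACC=6 [depth=0]
Event 13 (EXEC): [MAIN] PC=6: INC 1 -> ACC=7 [depth=0]
Event 14 (EXEC): [MAIN] PC=7: HALT [depth=0]
Max depth observed: 1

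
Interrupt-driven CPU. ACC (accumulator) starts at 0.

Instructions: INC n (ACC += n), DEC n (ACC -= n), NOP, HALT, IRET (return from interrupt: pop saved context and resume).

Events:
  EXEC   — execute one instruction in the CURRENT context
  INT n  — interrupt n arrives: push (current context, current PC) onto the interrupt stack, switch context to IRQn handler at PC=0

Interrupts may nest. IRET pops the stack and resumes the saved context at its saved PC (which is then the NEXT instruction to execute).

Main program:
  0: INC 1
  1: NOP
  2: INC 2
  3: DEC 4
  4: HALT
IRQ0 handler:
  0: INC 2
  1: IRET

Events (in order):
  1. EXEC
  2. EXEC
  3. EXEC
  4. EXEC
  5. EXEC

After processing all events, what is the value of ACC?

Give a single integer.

Event 1 (EXEC): [MAIN] PC=0: INC 1 -> ACC=1
Event 2 (EXEC): [MAIN] PC=1: NOP
Event 3 (EXEC): [MAIN] PC=2: INC 2 -> ACC=3
Event 4 (EXEC): [MAIN] PC=3: DEC 4 -> ACC=-1
Event 5 (EXEC): [MAIN] PC=4: HALT

Answer: -1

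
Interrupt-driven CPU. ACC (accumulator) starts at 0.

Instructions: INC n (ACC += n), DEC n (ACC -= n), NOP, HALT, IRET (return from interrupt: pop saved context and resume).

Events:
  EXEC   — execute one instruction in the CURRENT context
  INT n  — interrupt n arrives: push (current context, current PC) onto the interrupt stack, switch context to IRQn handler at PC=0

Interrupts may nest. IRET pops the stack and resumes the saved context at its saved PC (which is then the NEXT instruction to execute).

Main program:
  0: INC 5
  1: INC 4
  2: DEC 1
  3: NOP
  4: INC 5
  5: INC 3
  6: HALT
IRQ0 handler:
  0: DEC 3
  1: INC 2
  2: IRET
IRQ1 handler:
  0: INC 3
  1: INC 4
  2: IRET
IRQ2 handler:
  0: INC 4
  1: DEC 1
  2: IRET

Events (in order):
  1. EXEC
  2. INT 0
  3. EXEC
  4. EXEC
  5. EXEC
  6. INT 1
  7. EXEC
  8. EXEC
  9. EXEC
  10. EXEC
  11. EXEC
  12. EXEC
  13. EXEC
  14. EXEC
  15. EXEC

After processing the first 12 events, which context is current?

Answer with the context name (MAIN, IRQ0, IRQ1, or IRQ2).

Event 1 (EXEC): [MAIN] PC=0: INC 5 -> ACC=5
Event 2 (INT 0): INT 0 arrives: push (MAIN, PC=1), enter IRQ0 at PC=0 (depth now 1)
Event 3 (EXEC): [IRQ0] PC=0: DEC 3 -> ACC=2
Event 4 (EXEC): [IRQ0] PC=1: INC 2 -> ACC=4
Event 5 (EXEC): [IRQ0] PC=2: IRET -> resume MAIN at PC=1 (depth now 0)
Event 6 (INT 1): INT 1 arrives: push (MAIN, PC=1), enter IRQ1 at PC=0 (depth now 1)
Event 7 (EXEC): [IRQ1] PC=0: INC 3 -> ACC=7
Event 8 (EXEC): [IRQ1] PC=1: INC 4 -> ACC=11
Event 9 (EXEC): [IRQ1] PC=2: IRET -> resume MAIN at PC=1 (depth now 0)
Event 10 (EXEC): [MAIN] PC=1: INC 4 -> ACC=15
Event 11 (EXEC): [MAIN] PC=2: DEC 1 -> ACC=14
Event 12 (EXEC): [MAIN] PC=3: NOP

Answer: MAIN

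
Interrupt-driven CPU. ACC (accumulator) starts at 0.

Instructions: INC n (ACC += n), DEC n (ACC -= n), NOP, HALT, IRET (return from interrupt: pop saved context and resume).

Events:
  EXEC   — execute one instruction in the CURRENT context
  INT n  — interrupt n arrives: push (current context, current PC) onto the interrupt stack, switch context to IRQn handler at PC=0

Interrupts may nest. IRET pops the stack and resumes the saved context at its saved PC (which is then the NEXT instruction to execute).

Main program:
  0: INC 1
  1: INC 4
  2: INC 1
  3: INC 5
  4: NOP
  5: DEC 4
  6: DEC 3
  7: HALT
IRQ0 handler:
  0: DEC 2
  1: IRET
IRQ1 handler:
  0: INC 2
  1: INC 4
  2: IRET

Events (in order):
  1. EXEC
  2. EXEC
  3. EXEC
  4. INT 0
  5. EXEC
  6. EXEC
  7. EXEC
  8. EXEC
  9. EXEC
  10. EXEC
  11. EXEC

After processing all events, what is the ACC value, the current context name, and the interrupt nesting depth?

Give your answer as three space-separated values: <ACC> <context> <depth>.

Answer: 2 MAIN 0

Derivation:
Event 1 (EXEC): [MAIN] PC=0: INC 1 -> ACC=1
Event 2 (EXEC): [MAIN] PC=1: INC 4 -> ACC=5
Event 3 (EXEC): [MAIN] PC=2: INC 1 -> ACC=6
Event 4 (INT 0): INT 0 arrives: push (MAIN, PC=3), enter IRQ0 at PC=0 (depth now 1)
Event 5 (EXEC): [IRQ0] PC=0: DEC 2 -> ACC=4
Event 6 (EXEC): [IRQ0] PC=1: IRET -> resume MAIN at PC=3 (depth now 0)
Event 7 (EXEC): [MAIN] PC=3: INC 5 -> ACC=9
Event 8 (EXEC): [MAIN] PC=4: NOP
Event 9 (EXEC): [MAIN] PC=5: DEC 4 -> ACC=5
Event 10 (EXEC): [MAIN] PC=6: DEC 3 -> ACC=2
Event 11 (EXEC): [MAIN] PC=7: HALT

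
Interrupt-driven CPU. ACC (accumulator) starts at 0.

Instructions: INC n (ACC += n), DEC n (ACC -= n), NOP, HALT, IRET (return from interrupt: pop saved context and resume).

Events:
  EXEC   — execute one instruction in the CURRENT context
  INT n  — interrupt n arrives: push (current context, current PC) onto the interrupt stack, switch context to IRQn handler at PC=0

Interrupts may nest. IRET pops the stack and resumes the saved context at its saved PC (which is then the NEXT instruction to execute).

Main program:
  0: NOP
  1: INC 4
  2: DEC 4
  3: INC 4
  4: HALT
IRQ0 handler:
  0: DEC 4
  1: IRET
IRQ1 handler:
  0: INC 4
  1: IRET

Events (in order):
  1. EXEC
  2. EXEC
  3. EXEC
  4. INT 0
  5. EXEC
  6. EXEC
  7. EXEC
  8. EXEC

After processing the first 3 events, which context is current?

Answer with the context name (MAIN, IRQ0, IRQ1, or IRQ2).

Answer: MAIN

Derivation:
Event 1 (EXEC): [MAIN] PC=0: NOP
Event 2 (EXEC): [MAIN] PC=1: INC 4 -> ACC=4
Event 3 (EXEC): [MAIN] PC=2: DEC 4 -> ACC=0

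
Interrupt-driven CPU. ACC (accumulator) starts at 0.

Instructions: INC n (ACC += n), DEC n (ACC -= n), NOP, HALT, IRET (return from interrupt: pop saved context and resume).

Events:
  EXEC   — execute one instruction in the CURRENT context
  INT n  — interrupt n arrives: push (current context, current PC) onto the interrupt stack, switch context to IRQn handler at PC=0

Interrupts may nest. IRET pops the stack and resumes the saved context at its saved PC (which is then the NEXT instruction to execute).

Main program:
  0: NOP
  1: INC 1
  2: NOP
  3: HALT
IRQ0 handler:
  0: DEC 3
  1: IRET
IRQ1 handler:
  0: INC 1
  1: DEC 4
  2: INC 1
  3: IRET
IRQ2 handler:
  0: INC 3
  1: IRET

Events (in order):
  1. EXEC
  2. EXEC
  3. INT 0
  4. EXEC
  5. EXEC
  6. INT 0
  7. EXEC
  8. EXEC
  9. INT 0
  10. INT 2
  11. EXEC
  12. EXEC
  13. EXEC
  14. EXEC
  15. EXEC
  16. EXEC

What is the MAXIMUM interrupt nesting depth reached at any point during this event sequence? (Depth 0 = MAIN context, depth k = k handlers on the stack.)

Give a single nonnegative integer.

Answer: 2

Derivation:
Event 1 (EXEC): [MAIN] PC=0: NOP [depth=0]
Event 2 (EXEC): [MAIN] PC=1: INC 1 -> ACC=1 [depth=0]
Event 3 (INT 0): INT 0 arrives: push (MAIN, PC=2), enter IRQ0 at PC=0 (depth now 1) [depth=1]
Event 4 (EXEC): [IRQ0] PC=0: DEC 3 -> ACC=-2 [depth=1]
Event 5 (EXEC): [IRQ0] PC=1: IRET -> resume MAIN at PC=2 (depth now 0) [depth=0]
Event 6 (INT 0): INT 0 arrives: push (MAIN, PC=2), enter IRQ0 at PC=0 (depth now 1) [depth=1]
Event 7 (EXEC): [IRQ0] PC=0: DEC 3 -> ACC=-5 [depth=1]
Event 8 (EXEC): [IRQ0] PC=1: IRET -> resume MAIN at PC=2 (depth now 0) [depth=0]
Event 9 (INT 0): INT 0 arrives: push (MAIN, PC=2), enter IRQ0 at PC=0 (depth now 1) [depth=1]
Event 10 (INT 2): INT 2 arrives: push (IRQ0, PC=0), enter IRQ2 at PC=0 (depth now 2) [depth=2]
Event 11 (EXEC): [IRQ2] PC=0: INC 3 -> ACC=-2 [depth=2]
Event 12 (EXEC): [IRQ2] PC=1: IRET -> resume IRQ0 at PC=0 (depth now 1) [depth=1]
Event 13 (EXEC): [IRQ0] PC=0: DEC 3 -> ACC=-5 [depth=1]
Event 14 (EXEC): [IRQ0] PC=1: IRET -> resume MAIN at PC=2 (depth now 0) [depth=0]
Event 15 (EXEC): [MAIN] PC=2: NOP [depth=0]
Event 16 (EXEC): [MAIN] PC=3: HALT [depth=0]
Max depth observed: 2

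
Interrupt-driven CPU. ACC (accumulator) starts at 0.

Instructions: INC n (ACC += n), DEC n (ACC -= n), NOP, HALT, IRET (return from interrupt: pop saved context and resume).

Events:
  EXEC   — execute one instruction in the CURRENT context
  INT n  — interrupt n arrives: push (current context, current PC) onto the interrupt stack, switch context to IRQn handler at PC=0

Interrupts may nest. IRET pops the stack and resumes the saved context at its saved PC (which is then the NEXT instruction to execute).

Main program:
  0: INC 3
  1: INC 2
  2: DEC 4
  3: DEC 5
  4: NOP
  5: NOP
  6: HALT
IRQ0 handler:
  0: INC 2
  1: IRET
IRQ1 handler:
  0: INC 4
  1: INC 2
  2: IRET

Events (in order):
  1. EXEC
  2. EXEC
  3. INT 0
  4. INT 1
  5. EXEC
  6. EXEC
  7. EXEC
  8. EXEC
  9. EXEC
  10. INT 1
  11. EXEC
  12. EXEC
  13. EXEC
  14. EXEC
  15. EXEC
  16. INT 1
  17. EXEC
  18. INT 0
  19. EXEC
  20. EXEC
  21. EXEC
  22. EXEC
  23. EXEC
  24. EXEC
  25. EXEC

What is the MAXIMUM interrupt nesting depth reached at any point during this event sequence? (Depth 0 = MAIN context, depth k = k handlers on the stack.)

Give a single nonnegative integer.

Event 1 (EXEC): [MAIN] PC=0: INC 3 -> ACC=3 [depth=0]
Event 2 (EXEC): [MAIN] PC=1: INC 2 -> ACC=5 [depth=0]
Event 3 (INT 0): INT 0 arrives: push (MAIN, PC=2), enter IRQ0 at PC=0 (depth now 1) [depth=1]
Event 4 (INT 1): INT 1 arrives: push (IRQ0, PC=0), enter IRQ1 at PC=0 (depth now 2) [depth=2]
Event 5 (EXEC): [IRQ1] PC=0: INC 4 -> ACC=9 [depth=2]
Event 6 (EXEC): [IRQ1] PC=1: INC 2 -> ACC=11 [depth=2]
Event 7 (EXEC): [IRQ1] PC=2: IRET -> resume IRQ0 at PC=0 (depth now 1) [depth=1]
Event 8 (EXEC): [IRQ0] PC=0: INC 2 -> ACC=13 [depth=1]
Event 9 (EXEC): [IRQ0] PC=1: IRET -> resume MAIN at PC=2 (depth now 0) [depth=0]
Event 10 (INT 1): INT 1 arrives: push (MAIN, PC=2), enter IRQ1 at PC=0 (depth now 1) [depth=1]
Event 11 (EXEC): [IRQ1] PC=0: INC 4 -> ACC=17 [depth=1]
Event 12 (EXEC): [IRQ1] PC=1: INC 2 -> ACC=19 [depth=1]
Event 13 (EXEC): [IRQ1] PC=2: IRET -> resume MAIN at PC=2 (depth now 0) [depth=0]
Event 14 (EXEC): [MAIN] PC=2: DEC 4 -> ACC=15 [depth=0]
Event 15 (EXEC): [MAIN] PC=3: DEC 5 -> ACC=10 [depth=0]
Event 16 (INT 1): INT 1 arrives: push (MAIN, PC=4), enter IRQ1 at PC=0 (depth now 1) [depth=1]
Event 17 (EXEC): [IRQ1] PC=0: INC 4 -> ACC=14 [depth=1]
Event 18 (INT 0): INT 0 arrives: push (IRQ1, PC=1), enter IRQ0 at PC=0 (depth now 2) [depth=2]
Event 19 (EXEC): [IRQ0] PC=0: INC 2 -> ACC=16 [depth=2]
Event 20 (EXEC): [IRQ0] PC=1: IRET -> resume IRQ1 at PC=1 (depth now 1) [depth=1]
Event 21 (EXEC): [IRQ1] PC=1: INC 2 -> ACC=18 [depth=1]
Event 22 (EXEC): [IRQ1] PC=2: IRET -> resume MAIN at PC=4 (depth now 0) [depth=0]
Event 23 (EXEC): [MAIN] PC=4: NOP [depth=0]
Event 24 (EXEC): [MAIN] PC=5: NOP [depth=0]
Event 25 (EXEC): [MAIN] PC=6: HALT [depth=0]
Max depth observed: 2

Answer: 2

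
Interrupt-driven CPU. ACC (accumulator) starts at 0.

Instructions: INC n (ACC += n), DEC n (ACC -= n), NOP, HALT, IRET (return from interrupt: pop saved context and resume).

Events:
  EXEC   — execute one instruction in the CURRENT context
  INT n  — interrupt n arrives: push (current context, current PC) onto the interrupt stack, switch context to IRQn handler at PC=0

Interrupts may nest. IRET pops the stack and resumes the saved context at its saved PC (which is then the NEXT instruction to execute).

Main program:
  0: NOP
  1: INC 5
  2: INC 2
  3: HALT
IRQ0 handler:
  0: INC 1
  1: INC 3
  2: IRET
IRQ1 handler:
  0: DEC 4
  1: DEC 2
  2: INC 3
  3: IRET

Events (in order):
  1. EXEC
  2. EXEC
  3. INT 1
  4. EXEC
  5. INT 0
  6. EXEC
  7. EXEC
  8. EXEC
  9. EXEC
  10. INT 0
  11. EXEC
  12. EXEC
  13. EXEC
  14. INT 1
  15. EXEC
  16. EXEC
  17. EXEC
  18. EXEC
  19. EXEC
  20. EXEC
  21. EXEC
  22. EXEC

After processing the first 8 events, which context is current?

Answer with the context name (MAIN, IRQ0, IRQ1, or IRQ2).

Event 1 (EXEC): [MAIN] PC=0: NOP
Event 2 (EXEC): [MAIN] PC=1: INC 5 -> ACC=5
Event 3 (INT 1): INT 1 arrives: push (MAIN, PC=2), enter IRQ1 at PC=0 (depth now 1)
Event 4 (EXEC): [IRQ1] PC=0: DEC 4 -> ACC=1
Event 5 (INT 0): INT 0 arrives: push (IRQ1, PC=1), enter IRQ0 at PC=0 (depth now 2)
Event 6 (EXEC): [IRQ0] PC=0: INC 1 -> ACC=2
Event 7 (EXEC): [IRQ0] PC=1: INC 3 -> ACC=5
Event 8 (EXEC): [IRQ0] PC=2: IRET -> resume IRQ1 at PC=1 (depth now 1)

Answer: IRQ1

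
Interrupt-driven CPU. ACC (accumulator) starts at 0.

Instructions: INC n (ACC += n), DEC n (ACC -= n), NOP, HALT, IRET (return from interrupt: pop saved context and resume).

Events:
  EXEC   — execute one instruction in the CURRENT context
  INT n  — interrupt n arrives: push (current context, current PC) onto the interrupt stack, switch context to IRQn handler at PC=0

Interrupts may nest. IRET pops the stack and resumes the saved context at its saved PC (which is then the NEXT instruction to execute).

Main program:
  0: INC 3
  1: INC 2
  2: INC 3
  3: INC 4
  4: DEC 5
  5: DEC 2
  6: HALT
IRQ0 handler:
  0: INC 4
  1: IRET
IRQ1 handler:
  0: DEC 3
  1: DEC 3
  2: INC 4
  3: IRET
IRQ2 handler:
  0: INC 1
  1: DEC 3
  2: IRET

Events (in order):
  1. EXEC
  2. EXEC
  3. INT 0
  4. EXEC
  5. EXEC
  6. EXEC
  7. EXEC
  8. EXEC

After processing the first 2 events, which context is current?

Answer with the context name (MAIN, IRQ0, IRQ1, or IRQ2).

Event 1 (EXEC): [MAIN] PC=0: INC 3 -> ACC=3
Event 2 (EXEC): [MAIN] PC=1: INC 2 -> ACC=5

Answer: MAIN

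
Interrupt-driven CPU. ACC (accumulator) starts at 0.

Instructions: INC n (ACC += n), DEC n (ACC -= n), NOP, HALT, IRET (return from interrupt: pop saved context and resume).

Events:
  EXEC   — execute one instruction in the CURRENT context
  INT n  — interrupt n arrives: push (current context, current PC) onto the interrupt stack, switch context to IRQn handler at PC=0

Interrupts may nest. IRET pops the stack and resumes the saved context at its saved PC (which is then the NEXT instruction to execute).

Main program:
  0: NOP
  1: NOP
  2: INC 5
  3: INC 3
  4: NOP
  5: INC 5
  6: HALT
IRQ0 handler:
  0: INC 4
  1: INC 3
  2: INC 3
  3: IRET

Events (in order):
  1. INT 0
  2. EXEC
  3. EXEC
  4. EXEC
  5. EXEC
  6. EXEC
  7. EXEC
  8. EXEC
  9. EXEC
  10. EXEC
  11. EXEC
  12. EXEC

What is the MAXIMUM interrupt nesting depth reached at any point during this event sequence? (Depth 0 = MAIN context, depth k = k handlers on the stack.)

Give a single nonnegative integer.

Answer: 1

Derivation:
Event 1 (INT 0): INT 0 arrives: push (MAIN, PC=0), enter IRQ0 at PC=0 (depth now 1) [depth=1]
Event 2 (EXEC): [IRQ0] PC=0: INC 4 -> ACC=4 [depth=1]
Event 3 (EXEC): [IRQ0] PC=1: INC 3 -> ACC=7 [depth=1]
Event 4 (EXEC): [IRQ0] PC=2: INC 3 -> ACC=10 [depth=1]
Event 5 (EXEC): [IRQ0] PC=3: IRET -> resume MAIN at PC=0 (depth now 0) [depth=0]
Event 6 (EXEC): [MAIN] PC=0: NOP [depth=0]
Event 7 (EXEC): [MAIN] PC=1: NOP [depth=0]
Event 8 (EXEC): [MAIN] PC=2: INC 5 -> ACC=15 [depth=0]
Event 9 (EXEC): [MAIN] PC=3: INC 3 -> ACC=18 [depth=0]
Event 10 (EXEC): [MAIN] PC=4: NOP [depth=0]
Event 11 (EXEC): [MAIN] PC=5: INC 5 -> ACC=23 [depth=0]
Event 12 (EXEC): [MAIN] PC=6: HALT [depth=0]
Max depth observed: 1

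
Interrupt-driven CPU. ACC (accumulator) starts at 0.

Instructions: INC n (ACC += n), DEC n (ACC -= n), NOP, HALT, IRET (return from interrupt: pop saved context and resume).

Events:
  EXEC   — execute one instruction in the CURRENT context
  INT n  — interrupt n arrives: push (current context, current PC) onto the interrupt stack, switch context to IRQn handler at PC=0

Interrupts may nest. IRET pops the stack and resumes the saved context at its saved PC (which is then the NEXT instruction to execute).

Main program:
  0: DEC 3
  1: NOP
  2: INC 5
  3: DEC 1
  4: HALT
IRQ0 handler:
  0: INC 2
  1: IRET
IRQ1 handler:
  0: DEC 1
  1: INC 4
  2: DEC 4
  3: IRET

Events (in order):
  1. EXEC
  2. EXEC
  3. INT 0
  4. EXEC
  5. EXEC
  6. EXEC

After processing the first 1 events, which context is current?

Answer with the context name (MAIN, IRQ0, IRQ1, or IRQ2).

Answer: MAIN

Derivation:
Event 1 (EXEC): [MAIN] PC=0: DEC 3 -> ACC=-3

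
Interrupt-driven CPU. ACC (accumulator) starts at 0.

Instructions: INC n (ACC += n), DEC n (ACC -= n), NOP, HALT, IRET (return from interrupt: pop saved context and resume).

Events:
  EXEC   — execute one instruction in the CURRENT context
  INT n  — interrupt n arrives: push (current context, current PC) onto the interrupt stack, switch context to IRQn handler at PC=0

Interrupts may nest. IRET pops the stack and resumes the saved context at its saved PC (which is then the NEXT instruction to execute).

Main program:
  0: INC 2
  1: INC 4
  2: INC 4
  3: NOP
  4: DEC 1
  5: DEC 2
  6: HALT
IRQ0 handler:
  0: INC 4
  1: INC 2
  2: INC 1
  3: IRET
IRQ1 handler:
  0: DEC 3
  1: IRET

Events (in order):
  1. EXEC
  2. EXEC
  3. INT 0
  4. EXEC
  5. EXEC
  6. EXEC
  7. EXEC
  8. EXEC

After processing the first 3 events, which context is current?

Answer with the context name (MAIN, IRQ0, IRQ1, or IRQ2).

Answer: IRQ0

Derivation:
Event 1 (EXEC): [MAIN] PC=0: INC 2 -> ACC=2
Event 2 (EXEC): [MAIN] PC=1: INC 4 -> ACC=6
Event 3 (INT 0): INT 0 arrives: push (MAIN, PC=2), enter IRQ0 at PC=0 (depth now 1)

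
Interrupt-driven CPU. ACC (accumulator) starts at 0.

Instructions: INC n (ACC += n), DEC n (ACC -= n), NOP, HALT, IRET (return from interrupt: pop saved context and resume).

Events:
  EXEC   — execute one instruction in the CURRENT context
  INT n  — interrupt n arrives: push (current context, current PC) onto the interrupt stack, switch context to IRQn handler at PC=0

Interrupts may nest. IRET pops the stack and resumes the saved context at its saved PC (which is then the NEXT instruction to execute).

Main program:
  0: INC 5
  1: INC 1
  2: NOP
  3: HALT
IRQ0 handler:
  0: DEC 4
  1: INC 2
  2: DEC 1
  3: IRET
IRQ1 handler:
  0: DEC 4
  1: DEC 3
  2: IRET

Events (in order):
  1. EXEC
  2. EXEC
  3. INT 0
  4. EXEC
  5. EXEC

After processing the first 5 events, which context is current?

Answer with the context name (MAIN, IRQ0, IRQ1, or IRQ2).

Answer: IRQ0

Derivation:
Event 1 (EXEC): [MAIN] PC=0: INC 5 -> ACC=5
Event 2 (EXEC): [MAIN] PC=1: INC 1 -> ACC=6
Event 3 (INT 0): INT 0 arrives: push (MAIN, PC=2), enter IRQ0 at PC=0 (depth now 1)
Event 4 (EXEC): [IRQ0] PC=0: DEC 4 -> ACC=2
Event 5 (EXEC): [IRQ0] PC=1: INC 2 -> ACC=4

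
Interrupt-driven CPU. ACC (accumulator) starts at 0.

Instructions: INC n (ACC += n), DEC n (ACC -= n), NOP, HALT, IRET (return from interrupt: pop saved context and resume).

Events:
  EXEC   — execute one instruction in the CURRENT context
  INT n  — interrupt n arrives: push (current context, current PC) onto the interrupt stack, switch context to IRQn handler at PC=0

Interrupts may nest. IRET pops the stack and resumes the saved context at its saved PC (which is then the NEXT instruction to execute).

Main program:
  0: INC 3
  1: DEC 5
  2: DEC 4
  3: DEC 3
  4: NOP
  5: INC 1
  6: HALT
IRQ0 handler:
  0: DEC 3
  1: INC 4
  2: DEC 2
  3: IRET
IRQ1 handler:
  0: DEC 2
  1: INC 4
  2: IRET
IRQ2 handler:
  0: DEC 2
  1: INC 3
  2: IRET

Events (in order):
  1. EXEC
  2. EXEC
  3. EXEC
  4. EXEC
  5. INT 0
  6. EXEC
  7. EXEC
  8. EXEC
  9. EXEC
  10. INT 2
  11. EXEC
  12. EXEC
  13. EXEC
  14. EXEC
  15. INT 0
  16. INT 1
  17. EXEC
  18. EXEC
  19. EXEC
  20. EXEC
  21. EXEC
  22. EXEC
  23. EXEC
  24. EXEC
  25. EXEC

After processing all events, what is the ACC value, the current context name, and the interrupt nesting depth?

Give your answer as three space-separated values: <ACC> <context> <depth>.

Answer: -7 MAIN 0

Derivation:
Event 1 (EXEC): [MAIN] PC=0: INC 3 -> ACC=3
Event 2 (EXEC): [MAIN] PC=1: DEC 5 -> ACC=-2
Event 3 (EXEC): [MAIN] PC=2: DEC 4 -> ACC=-6
Event 4 (EXEC): [MAIN] PC=3: DEC 3 -> ACC=-9
Event 5 (INT 0): INT 0 arrives: push (MAIN, PC=4), enter IRQ0 at PC=0 (depth now 1)
Event 6 (EXEC): [IRQ0] PC=0: DEC 3 -> ACC=-12
Event 7 (EXEC): [IRQ0] PC=1: INC 4 -> ACC=-8
Event 8 (EXEC): [IRQ0] PC=2: DEC 2 -> ACC=-10
Event 9 (EXEC): [IRQ0] PC=3: IRET -> resume MAIN at PC=4 (depth now 0)
Event 10 (INT 2): INT 2 arrives: push (MAIN, PC=4), enter IRQ2 at PC=0 (depth now 1)
Event 11 (EXEC): [IRQ2] PC=0: DEC 2 -> ACC=-12
Event 12 (EXEC): [IRQ2] PC=1: INC 3 -> ACC=-9
Event 13 (EXEC): [IRQ2] PC=2: IRET -> resume MAIN at PC=4 (depth now 0)
Event 14 (EXEC): [MAIN] PC=4: NOP
Event 15 (INT 0): INT 0 arrives: push (MAIN, PC=5), enter IRQ0 at PC=0 (depth now 1)
Event 16 (INT 1): INT 1 arrives: push (IRQ0, PC=0), enter IRQ1 at PC=0 (depth now 2)
Event 17 (EXEC): [IRQ1] PC=0: DEC 2 -> ACC=-11
Event 18 (EXEC): [IRQ1] PC=1: INC 4 -> ACC=-7
Event 19 (EXEC): [IRQ1] PC=2: IRET -> resume IRQ0 at PC=0 (depth now 1)
Event 20 (EXEC): [IRQ0] PC=0: DEC 3 -> ACC=-10
Event 21 (EXEC): [IRQ0] PC=1: INC 4 -> ACC=-6
Event 22 (EXEC): [IRQ0] PC=2: DEC 2 -> ACC=-8
Event 23 (EXEC): [IRQ0] PC=3: IRET -> resume MAIN at PC=5 (depth now 0)
Event 24 (EXEC): [MAIN] PC=5: INC 1 -> ACC=-7
Event 25 (EXEC): [MAIN] PC=6: HALT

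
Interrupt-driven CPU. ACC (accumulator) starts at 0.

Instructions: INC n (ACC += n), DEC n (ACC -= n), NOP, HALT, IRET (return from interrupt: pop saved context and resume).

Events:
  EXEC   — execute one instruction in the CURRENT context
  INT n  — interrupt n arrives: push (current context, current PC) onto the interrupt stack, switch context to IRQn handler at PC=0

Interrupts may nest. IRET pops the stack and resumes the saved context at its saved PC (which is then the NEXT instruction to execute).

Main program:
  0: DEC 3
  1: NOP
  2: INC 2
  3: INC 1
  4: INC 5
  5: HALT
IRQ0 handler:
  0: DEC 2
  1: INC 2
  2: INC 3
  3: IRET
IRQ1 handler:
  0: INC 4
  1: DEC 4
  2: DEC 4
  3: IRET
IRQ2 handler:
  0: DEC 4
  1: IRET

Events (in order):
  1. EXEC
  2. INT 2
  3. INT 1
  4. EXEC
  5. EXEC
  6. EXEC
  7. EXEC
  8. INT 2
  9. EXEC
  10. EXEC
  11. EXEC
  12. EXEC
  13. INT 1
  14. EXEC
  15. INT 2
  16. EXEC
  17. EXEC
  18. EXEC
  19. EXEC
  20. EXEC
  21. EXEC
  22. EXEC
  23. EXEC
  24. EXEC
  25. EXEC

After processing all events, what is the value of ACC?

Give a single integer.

Event 1 (EXEC): [MAIN] PC=0: DEC 3 -> ACC=-3
Event 2 (INT 2): INT 2 arrives: push (MAIN, PC=1), enter IRQ2 at PC=0 (depth now 1)
Event 3 (INT 1): INT 1 arrives: push (IRQ2, PC=0), enter IRQ1 at PC=0 (depth now 2)
Event 4 (EXEC): [IRQ1] PC=0: INC 4 -> ACC=1
Event 5 (EXEC): [IRQ1] PC=1: DEC 4 -> ACC=-3
Event 6 (EXEC): [IRQ1] PC=2: DEC 4 -> ACC=-7
Event 7 (EXEC): [IRQ1] PC=3: IRET -> resume IRQ2 at PC=0 (depth now 1)
Event 8 (INT 2): INT 2 arrives: push (IRQ2, PC=0), enter IRQ2 at PC=0 (depth now 2)
Event 9 (EXEC): [IRQ2] PC=0: DEC 4 -> ACC=-11
Event 10 (EXEC): [IRQ2] PC=1: IRET -> resume IRQ2 at PC=0 (depth now 1)
Event 11 (EXEC): [IRQ2] PC=0: DEC 4 -> ACC=-15
Event 12 (EXEC): [IRQ2] PC=1: IRET -> resume MAIN at PC=1 (depth now 0)
Event 13 (INT 1): INT 1 arrives: push (MAIN, PC=1), enter IRQ1 at PC=0 (depth now 1)
Event 14 (EXEC): [IRQ1] PC=0: INC 4 -> ACC=-11
Event 15 (INT 2): INT 2 arrives: push (IRQ1, PC=1), enter IRQ2 at PC=0 (depth now 2)
Event 16 (EXEC): [IRQ2] PC=0: DEC 4 -> ACC=-15
Event 17 (EXEC): [IRQ2] PC=1: IRET -> resume IRQ1 at PC=1 (depth now 1)
Event 18 (EXEC): [IRQ1] PC=1: DEC 4 -> ACC=-19
Event 19 (EXEC): [IRQ1] PC=2: DEC 4 -> ACC=-23
Event 20 (EXEC): [IRQ1] PC=3: IRET -> resume MAIN at PC=1 (depth now 0)
Event 21 (EXEC): [MAIN] PC=1: NOP
Event 22 (EXEC): [MAIN] PC=2: INC 2 -> ACC=-21
Event 23 (EXEC): [MAIN] PC=3: INC 1 -> ACC=-20
Event 24 (EXEC): [MAIN] PC=4: INC 5 -> ACC=-15
Event 25 (EXEC): [MAIN] PC=5: HALT

Answer: -15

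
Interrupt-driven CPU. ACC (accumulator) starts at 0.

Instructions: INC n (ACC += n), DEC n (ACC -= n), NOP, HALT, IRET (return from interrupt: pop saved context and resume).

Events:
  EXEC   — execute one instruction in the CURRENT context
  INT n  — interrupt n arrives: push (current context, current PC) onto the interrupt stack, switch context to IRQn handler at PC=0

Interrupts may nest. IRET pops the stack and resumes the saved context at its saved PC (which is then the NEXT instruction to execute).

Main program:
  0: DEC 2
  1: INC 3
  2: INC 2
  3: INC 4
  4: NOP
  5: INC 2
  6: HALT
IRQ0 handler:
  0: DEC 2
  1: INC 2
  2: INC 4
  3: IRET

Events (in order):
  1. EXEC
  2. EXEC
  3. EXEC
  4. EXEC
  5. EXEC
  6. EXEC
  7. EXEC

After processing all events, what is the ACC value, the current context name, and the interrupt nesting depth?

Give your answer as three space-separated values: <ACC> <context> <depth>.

Event 1 (EXEC): [MAIN] PC=0: DEC 2 -> ACC=-2
Event 2 (EXEC): [MAIN] PC=1: INC 3 -> ACC=1
Event 3 (EXEC): [MAIN] PC=2: INC 2 -> ACC=3
Event 4 (EXEC): [MAIN] PC=3: INC 4 -> ACC=7
Event 5 (EXEC): [MAIN] PC=4: NOP
Event 6 (EXEC): [MAIN] PC=5: INC 2 -> ACC=9
Event 7 (EXEC): [MAIN] PC=6: HALT

Answer: 9 MAIN 0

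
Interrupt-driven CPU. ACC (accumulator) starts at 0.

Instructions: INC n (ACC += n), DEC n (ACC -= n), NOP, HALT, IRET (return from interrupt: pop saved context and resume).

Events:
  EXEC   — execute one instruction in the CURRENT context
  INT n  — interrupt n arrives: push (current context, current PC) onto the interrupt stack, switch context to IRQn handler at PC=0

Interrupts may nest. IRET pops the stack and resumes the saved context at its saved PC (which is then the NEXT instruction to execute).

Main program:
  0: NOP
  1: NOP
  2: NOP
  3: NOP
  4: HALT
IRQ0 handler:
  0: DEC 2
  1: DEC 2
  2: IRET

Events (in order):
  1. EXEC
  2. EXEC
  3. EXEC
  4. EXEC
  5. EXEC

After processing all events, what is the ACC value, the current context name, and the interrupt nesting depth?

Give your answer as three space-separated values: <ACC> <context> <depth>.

Event 1 (EXEC): [MAIN] PC=0: NOP
Event 2 (EXEC): [MAIN] PC=1: NOP
Event 3 (EXEC): [MAIN] PC=2: NOP
Event 4 (EXEC): [MAIN] PC=3: NOP
Event 5 (EXEC): [MAIN] PC=4: HALT

Answer: 0 MAIN 0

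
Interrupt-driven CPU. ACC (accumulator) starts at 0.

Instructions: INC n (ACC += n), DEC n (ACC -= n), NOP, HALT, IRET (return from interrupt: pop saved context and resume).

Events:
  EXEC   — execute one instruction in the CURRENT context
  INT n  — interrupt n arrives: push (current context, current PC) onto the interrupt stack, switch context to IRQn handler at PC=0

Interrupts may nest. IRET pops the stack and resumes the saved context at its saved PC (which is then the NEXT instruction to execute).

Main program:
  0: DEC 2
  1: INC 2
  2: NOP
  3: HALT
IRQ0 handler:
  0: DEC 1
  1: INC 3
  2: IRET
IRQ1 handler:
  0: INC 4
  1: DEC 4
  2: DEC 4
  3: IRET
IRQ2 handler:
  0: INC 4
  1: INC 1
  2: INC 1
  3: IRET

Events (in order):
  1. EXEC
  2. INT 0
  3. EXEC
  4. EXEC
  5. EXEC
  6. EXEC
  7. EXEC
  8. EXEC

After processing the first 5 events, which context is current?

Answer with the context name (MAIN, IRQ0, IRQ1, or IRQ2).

Event 1 (EXEC): [MAIN] PC=0: DEC 2 -> ACC=-2
Event 2 (INT 0): INT 0 arrives: push (MAIN, PC=1), enter IRQ0 at PC=0 (depth now 1)
Event 3 (EXEC): [IRQ0] PC=0: DEC 1 -> ACC=-3
Event 4 (EXEC): [IRQ0] PC=1: INC 3 -> ACC=0
Event 5 (EXEC): [IRQ0] PC=2: IRET -> resume MAIN at PC=1 (depth now 0)

Answer: MAIN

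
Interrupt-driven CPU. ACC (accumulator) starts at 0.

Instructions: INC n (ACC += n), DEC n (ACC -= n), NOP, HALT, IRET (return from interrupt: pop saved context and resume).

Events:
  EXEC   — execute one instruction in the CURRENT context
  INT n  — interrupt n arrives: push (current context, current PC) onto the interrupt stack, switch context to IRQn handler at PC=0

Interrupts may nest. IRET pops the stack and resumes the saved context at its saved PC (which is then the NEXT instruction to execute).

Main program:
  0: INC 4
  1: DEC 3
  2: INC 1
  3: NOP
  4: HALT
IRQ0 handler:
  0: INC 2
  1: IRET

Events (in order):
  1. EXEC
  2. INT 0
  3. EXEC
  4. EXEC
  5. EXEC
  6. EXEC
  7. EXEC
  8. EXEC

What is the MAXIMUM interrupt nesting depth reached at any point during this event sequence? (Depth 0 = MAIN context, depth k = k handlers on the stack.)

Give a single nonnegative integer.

Answer: 1

Derivation:
Event 1 (EXEC): [MAIN] PC=0: INC 4 -> ACC=4 [depth=0]
Event 2 (INT 0): INT 0 arrives: push (MAIN, PC=1), enter IRQ0 at PC=0 (depth now 1) [depth=1]
Event 3 (EXEC): [IRQ0] PC=0: INC 2 -> ACC=6 [depth=1]
Event 4 (EXEC): [IRQ0] PC=1: IRET -> resume MAIN at PC=1 (depth now 0) [depth=0]
Event 5 (EXEC): [MAIN] PC=1: DEC 3 -> ACC=3 [depth=0]
Event 6 (EXEC): [MAIN] PC=2: INC 1 -> ACC=4 [depth=0]
Event 7 (EXEC): [MAIN] PC=3: NOP [depth=0]
Event 8 (EXEC): [MAIN] PC=4: HALT [depth=0]
Max depth observed: 1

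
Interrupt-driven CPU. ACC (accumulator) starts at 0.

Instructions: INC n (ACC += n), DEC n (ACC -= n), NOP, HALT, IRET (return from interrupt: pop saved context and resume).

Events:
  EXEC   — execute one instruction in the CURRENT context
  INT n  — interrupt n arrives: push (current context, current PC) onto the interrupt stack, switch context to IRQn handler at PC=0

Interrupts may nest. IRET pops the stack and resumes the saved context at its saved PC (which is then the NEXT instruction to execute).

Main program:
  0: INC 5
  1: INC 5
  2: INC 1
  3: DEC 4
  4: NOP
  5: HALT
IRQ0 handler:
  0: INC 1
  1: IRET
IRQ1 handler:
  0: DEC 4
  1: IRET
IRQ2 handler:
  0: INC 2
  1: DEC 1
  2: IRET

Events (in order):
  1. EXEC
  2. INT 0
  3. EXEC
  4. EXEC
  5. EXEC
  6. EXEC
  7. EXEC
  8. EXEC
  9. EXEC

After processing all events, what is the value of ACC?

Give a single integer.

Event 1 (EXEC): [MAIN] PC=0: INC 5 -> ACC=5
Event 2 (INT 0): INT 0 arrives: push (MAIN, PC=1), enter IRQ0 at PC=0 (depth now 1)
Event 3 (EXEC): [IRQ0] PC=0: INC 1 -> ACC=6
Event 4 (EXEC): [IRQ0] PC=1: IRET -> resume MAIN at PC=1 (depth now 0)
Event 5 (EXEC): [MAIN] PC=1: INC 5 -> ACC=11
Event 6 (EXEC): [MAIN] PC=2: INC 1 -> ACC=12
Event 7 (EXEC): [MAIN] PC=3: DEC 4 -> ACC=8
Event 8 (EXEC): [MAIN] PC=4: NOP
Event 9 (EXEC): [MAIN] PC=5: HALT

Answer: 8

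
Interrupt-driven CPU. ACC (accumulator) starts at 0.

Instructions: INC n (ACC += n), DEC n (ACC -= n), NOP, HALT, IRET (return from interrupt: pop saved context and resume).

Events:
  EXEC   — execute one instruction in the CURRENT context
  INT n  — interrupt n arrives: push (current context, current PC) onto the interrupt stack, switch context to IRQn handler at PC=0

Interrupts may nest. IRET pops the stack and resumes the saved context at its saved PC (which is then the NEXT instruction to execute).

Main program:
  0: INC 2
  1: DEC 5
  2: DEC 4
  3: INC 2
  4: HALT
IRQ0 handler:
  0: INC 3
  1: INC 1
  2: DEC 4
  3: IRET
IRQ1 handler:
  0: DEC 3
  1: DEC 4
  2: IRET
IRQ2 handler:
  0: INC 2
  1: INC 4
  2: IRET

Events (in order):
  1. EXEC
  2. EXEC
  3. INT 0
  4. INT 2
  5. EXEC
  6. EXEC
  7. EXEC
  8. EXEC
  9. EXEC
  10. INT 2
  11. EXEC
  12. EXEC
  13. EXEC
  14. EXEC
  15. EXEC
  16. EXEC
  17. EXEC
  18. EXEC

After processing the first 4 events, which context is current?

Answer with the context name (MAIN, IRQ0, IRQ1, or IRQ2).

Event 1 (EXEC): [MAIN] PC=0: INC 2 -> ACC=2
Event 2 (EXEC): [MAIN] PC=1: DEC 5 -> ACC=-3
Event 3 (INT 0): INT 0 arrives: push (MAIN, PC=2), enter IRQ0 at PC=0 (depth now 1)
Event 4 (INT 2): INT 2 arrives: push (IRQ0, PC=0), enter IRQ2 at PC=0 (depth now 2)

Answer: IRQ2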